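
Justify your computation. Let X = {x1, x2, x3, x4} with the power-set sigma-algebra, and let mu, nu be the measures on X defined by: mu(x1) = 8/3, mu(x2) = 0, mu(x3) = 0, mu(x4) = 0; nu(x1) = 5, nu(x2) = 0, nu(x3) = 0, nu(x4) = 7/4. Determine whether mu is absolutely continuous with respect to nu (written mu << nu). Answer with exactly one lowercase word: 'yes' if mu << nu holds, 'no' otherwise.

mu << nu means: every nu-null measurable set is also mu-null; equivalently, for every atom x, if nu({x}) = 0 then mu({x}) = 0.
Checking each atom:
  x1: nu = 5 > 0 -> no constraint.
  x2: nu = 0, mu = 0 -> consistent with mu << nu.
  x3: nu = 0, mu = 0 -> consistent with mu << nu.
  x4: nu = 7/4 > 0 -> no constraint.
No atom violates the condition. Therefore mu << nu.

yes


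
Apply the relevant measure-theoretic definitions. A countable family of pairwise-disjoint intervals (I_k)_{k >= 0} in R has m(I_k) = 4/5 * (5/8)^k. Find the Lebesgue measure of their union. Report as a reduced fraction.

By countable additivity of the Lebesgue measure on pairwise disjoint measurable sets,
  m(union_{k >= 0} I_k) = sum_{k >= 0} m(I_k) = sum_{k >= 0} a * r^k,
  with a = 4/5 and r = 5/8.
Since 0 < r = 5/8 < 1, the geometric series converges:
  sum_{k >= 0} a * r^k = a / (1 - r).
  = 4/5 / (1 - 5/8)
  = 4/5 / (3/8)
  = 32/15.

32/15


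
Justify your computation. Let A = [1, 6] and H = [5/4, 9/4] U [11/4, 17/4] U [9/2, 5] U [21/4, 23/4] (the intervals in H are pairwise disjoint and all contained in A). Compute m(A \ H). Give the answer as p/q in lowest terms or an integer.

The ambient interval has length m(A) = 6 - 1 = 5.
Since the holes are disjoint and sit inside A, by finite additivity
  m(H) = sum_i (b_i - a_i), and m(A \ H) = m(A) - m(H).
Computing the hole measures:
  m(H_1) = 9/4 - 5/4 = 1.
  m(H_2) = 17/4 - 11/4 = 3/2.
  m(H_3) = 5 - 9/2 = 1/2.
  m(H_4) = 23/4 - 21/4 = 1/2.
Summed: m(H) = 1 + 3/2 + 1/2 + 1/2 = 7/2.
So m(A \ H) = 5 - 7/2 = 3/2.

3/2


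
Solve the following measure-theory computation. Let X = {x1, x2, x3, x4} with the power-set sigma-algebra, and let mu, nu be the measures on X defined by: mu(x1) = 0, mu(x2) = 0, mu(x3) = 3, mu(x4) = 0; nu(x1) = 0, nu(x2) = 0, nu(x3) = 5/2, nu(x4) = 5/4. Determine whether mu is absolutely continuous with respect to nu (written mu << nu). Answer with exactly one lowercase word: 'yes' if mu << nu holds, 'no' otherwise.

mu << nu means: every nu-null measurable set is also mu-null; equivalently, for every atom x, if nu({x}) = 0 then mu({x}) = 0.
Checking each atom:
  x1: nu = 0, mu = 0 -> consistent with mu << nu.
  x2: nu = 0, mu = 0 -> consistent with mu << nu.
  x3: nu = 5/2 > 0 -> no constraint.
  x4: nu = 5/4 > 0 -> no constraint.
No atom violates the condition. Therefore mu << nu.

yes


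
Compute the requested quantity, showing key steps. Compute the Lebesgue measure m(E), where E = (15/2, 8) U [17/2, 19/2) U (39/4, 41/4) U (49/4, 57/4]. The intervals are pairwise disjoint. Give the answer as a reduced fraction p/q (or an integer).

For pairwise disjoint intervals, m(union_i I_i) = sum_i m(I_i),
and m is invariant under swapping open/closed endpoints (single points have measure 0).
So m(E) = sum_i (b_i - a_i).
  I_1 has length 8 - 15/2 = 1/2.
  I_2 has length 19/2 - 17/2 = 1.
  I_3 has length 41/4 - 39/4 = 1/2.
  I_4 has length 57/4 - 49/4 = 2.
Summing:
  m(E) = 1/2 + 1 + 1/2 + 2 = 4.

4


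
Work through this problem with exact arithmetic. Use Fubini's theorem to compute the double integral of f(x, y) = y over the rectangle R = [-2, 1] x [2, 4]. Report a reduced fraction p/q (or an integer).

f(x, y) is a tensor product of a function of x and a function of y, and both factors are bounded continuous (hence Lebesgue integrable) on the rectangle, so Fubini's theorem applies:
  integral_R f d(m x m) = (integral_a1^b1 1 dx) * (integral_a2^b2 y dy).
Inner integral in x: integral_{-2}^{1} 1 dx = (1^1 - (-2)^1)/1
  = 3.
Inner integral in y: integral_{2}^{4} y dy = (4^2 - 2^2)/2
  = 6.
Product: (3) * (6) = 18.

18


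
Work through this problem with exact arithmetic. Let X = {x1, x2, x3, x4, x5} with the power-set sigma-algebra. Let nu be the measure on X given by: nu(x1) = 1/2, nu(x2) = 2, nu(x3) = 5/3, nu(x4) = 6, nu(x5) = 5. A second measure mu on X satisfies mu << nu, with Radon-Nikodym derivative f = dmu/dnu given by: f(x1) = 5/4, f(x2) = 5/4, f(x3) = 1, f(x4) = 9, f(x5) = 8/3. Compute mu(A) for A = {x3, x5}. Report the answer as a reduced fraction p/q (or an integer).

By the defining property of the Radon-Nikodym derivative, for every measurable set A,
  mu(A) = integral_A f dnu.
Since nu is a discrete measure concentrated on the atoms of X, the integral over A reduces to the sum
  mu(A) = sum_{x in A} f(x) * nu({x}).
Computing each term:
  x3: f(x3) * nu(x3) = 1 * 5/3 = 5/3.
  x5: f(x5) * nu(x5) = 8/3 * 5 = 40/3.
Summing: mu(A) = 5/3 + 40/3 = 15.

15


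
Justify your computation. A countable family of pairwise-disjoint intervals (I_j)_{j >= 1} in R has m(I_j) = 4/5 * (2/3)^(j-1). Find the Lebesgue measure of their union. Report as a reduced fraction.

By countable additivity of the Lebesgue measure on pairwise disjoint measurable sets,
  m(union_{j >= 1} I_j) = sum_{j >= 1} m(I_j) = sum_{j >= 1} a * r^(j-1),
  with a = 4/5 and r = 2/3.
Since 0 < r = 2/3 < 1, the geometric series converges:
  sum_{j >= 1} a * r^(j-1) = a / (1 - r).
  = 4/5 / (1 - 2/3)
  = 4/5 / (1/3)
  = 12/5.

12/5


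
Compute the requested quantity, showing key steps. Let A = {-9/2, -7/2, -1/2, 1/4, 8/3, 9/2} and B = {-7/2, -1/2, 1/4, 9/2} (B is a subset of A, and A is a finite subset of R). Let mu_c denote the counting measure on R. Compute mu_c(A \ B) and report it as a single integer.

Counting measure assigns mu_c(E) = |E| (number of elements) when E is finite. For B subset A, A \ B is the set of elements of A not in B, so |A \ B| = |A| - |B|.
|A| = 6, |B| = 4, so mu_c(A \ B) = 6 - 4 = 2.

2


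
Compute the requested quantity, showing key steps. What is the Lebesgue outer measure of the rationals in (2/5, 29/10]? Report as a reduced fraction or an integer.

Q cap (2/5, 29/10] is countable; list its elements as q_1, q_2, ... . Fix eps > 0 and cover the k-th point by an interval of length eps * 2^(-k). The cover has total length eps * sum_{k>=1} 2^(-k) = eps, so by definition of outer measure m*(Q cap (2/5, 29/10]) <= eps. Since eps was arbitrary and m* >= 0, the outer measure is 0.

0


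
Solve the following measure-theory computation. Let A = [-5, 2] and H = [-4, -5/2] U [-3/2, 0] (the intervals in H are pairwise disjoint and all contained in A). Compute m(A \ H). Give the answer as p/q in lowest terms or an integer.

The ambient interval has length m(A) = 2 - (-5) = 7.
Since the holes are disjoint and sit inside A, by finite additivity
  m(H) = sum_i (b_i - a_i), and m(A \ H) = m(A) - m(H).
Computing the hole measures:
  m(H_1) = -5/2 - (-4) = 3/2.
  m(H_2) = 0 - (-3/2) = 3/2.
Summed: m(H) = 3/2 + 3/2 = 3.
So m(A \ H) = 7 - 3 = 4.

4


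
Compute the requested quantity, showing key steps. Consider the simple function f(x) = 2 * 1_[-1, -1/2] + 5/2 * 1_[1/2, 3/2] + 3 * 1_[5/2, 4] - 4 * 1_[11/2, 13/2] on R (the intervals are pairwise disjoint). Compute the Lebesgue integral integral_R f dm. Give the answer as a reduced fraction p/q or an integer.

For a simple function f = sum_i c_i * 1_{A_i} with disjoint A_i,
  integral f dm = sum_i c_i * m(A_i).
Lengths of the A_i:
  m(A_1) = -1/2 - (-1) = 1/2.
  m(A_2) = 3/2 - 1/2 = 1.
  m(A_3) = 4 - 5/2 = 3/2.
  m(A_4) = 13/2 - 11/2 = 1.
Contributions c_i * m(A_i):
  (2) * (1/2) = 1.
  (5/2) * (1) = 5/2.
  (3) * (3/2) = 9/2.
  (-4) * (1) = -4.
Total: 1 + 5/2 + 9/2 - 4 = 4.

4


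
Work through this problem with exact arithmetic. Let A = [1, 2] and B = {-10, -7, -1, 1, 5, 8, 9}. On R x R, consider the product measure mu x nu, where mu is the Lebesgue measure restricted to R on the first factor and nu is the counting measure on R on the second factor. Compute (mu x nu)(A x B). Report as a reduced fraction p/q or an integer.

For a measurable rectangle A x B, the product measure satisfies
  (mu x nu)(A x B) = mu(A) * nu(B).
  mu(A) = 1.
  nu(B) = 7.
  (mu x nu)(A x B) = 1 * 7 = 7.

7


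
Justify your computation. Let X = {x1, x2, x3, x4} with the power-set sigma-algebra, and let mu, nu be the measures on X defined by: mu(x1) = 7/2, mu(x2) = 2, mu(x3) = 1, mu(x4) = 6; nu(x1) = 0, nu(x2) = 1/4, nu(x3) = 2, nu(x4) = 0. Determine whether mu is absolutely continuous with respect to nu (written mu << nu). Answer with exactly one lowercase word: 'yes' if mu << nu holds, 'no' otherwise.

mu << nu means: every nu-null measurable set is also mu-null; equivalently, for every atom x, if nu({x}) = 0 then mu({x}) = 0.
Checking each atom:
  x1: nu = 0, mu = 7/2 > 0 -> violates mu << nu.
  x2: nu = 1/4 > 0 -> no constraint.
  x3: nu = 2 > 0 -> no constraint.
  x4: nu = 0, mu = 6 > 0 -> violates mu << nu.
The atom(s) x1, x4 violate the condition (nu = 0 but mu > 0). Therefore mu is NOT absolutely continuous w.r.t. nu.

no


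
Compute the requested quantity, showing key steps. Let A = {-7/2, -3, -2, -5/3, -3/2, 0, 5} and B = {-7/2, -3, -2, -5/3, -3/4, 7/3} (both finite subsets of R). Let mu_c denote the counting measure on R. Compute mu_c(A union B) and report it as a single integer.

Counting measure on a finite set equals cardinality. By inclusion-exclusion, |A union B| = |A| + |B| - |A cap B|.
|A| = 7, |B| = 6, |A cap B| = 4.
So mu_c(A union B) = 7 + 6 - 4 = 9.

9


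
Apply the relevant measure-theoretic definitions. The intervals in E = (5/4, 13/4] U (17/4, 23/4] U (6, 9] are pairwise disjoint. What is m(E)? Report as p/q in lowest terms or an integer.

For pairwise disjoint intervals, m(union_i I_i) = sum_i m(I_i),
and m is invariant under swapping open/closed endpoints (single points have measure 0).
So m(E) = sum_i (b_i - a_i).
  I_1 has length 13/4 - 5/4 = 2.
  I_2 has length 23/4 - 17/4 = 3/2.
  I_3 has length 9 - 6 = 3.
Summing:
  m(E) = 2 + 3/2 + 3 = 13/2.

13/2


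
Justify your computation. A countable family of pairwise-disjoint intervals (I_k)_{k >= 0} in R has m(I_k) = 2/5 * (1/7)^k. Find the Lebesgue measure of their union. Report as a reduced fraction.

By countable additivity of the Lebesgue measure on pairwise disjoint measurable sets,
  m(union_{k >= 0} I_k) = sum_{k >= 0} m(I_k) = sum_{k >= 0} a * r^k,
  with a = 2/5 and r = 1/7.
Since 0 < r = 1/7 < 1, the geometric series converges:
  sum_{k >= 0} a * r^k = a / (1 - r).
  = 2/5 / (1 - 1/7)
  = 2/5 / (6/7)
  = 7/15.

7/15


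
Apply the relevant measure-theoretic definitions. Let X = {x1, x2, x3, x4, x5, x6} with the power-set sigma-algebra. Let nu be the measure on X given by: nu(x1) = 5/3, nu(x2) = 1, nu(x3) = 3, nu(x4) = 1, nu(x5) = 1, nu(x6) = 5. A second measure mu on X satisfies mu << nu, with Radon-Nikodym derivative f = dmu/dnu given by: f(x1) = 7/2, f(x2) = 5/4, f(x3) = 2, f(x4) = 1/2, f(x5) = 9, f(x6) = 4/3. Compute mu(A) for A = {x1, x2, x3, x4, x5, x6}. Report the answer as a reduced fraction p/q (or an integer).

By the defining property of the Radon-Nikodym derivative, for every measurable set A,
  mu(A) = integral_A f dnu.
Since nu is a discrete measure concentrated on the atoms of X, the integral over A reduces to the sum
  mu(A) = sum_{x in A} f(x) * nu({x}).
Computing each term:
  x1: f(x1) * nu(x1) = 7/2 * 5/3 = 35/6.
  x2: f(x2) * nu(x2) = 5/4 * 1 = 5/4.
  x3: f(x3) * nu(x3) = 2 * 3 = 6.
  x4: f(x4) * nu(x4) = 1/2 * 1 = 1/2.
  x5: f(x5) * nu(x5) = 9 * 1 = 9.
  x6: f(x6) * nu(x6) = 4/3 * 5 = 20/3.
Summing: mu(A) = 35/6 + 5/4 + 6 + 1/2 + 9 + 20/3 = 117/4.

117/4


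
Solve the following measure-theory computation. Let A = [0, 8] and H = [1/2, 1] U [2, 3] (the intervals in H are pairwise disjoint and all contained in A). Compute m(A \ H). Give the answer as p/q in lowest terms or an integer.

The ambient interval has length m(A) = 8 - 0 = 8.
Since the holes are disjoint and sit inside A, by finite additivity
  m(H) = sum_i (b_i - a_i), and m(A \ H) = m(A) - m(H).
Computing the hole measures:
  m(H_1) = 1 - 1/2 = 1/2.
  m(H_2) = 3 - 2 = 1.
Summed: m(H) = 1/2 + 1 = 3/2.
So m(A \ H) = 8 - 3/2 = 13/2.

13/2


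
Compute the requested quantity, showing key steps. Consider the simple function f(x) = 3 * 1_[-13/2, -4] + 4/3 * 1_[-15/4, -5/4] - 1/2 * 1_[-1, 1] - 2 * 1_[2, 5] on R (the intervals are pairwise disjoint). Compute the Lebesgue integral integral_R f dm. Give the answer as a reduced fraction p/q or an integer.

For a simple function f = sum_i c_i * 1_{A_i} with disjoint A_i,
  integral f dm = sum_i c_i * m(A_i).
Lengths of the A_i:
  m(A_1) = -4 - (-13/2) = 5/2.
  m(A_2) = -5/4 - (-15/4) = 5/2.
  m(A_3) = 1 - (-1) = 2.
  m(A_4) = 5 - 2 = 3.
Contributions c_i * m(A_i):
  (3) * (5/2) = 15/2.
  (4/3) * (5/2) = 10/3.
  (-1/2) * (2) = -1.
  (-2) * (3) = -6.
Total: 15/2 + 10/3 - 1 - 6 = 23/6.

23/6


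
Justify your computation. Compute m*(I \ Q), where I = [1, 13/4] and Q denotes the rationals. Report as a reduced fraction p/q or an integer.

The interval I = [1, 13/4] has m(I) = 13/4 - 1 = 9/4 (endpoints are measure-zero, so open/closed/half-open agree). Write I = (I cap Q) u (I \ Q). The rationals in I are countable, so m*(I cap Q) = 0 (cover each rational by intervals whose total length is arbitrarily small). By countable subadditivity m*(I) <= m*(I cap Q) + m*(I \ Q), hence m*(I \ Q) >= m(I) = 9/4. The reverse inequality m*(I \ Q) <= m*(I) = 9/4 is trivial since (I \ Q) is a subset of I. Therefore m*(I \ Q) = 9/4.

9/4


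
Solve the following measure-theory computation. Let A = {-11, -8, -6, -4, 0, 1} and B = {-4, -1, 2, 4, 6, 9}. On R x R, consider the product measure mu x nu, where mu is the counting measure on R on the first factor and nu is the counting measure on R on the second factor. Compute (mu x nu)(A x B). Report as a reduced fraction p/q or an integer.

For a measurable rectangle A x B, the product measure satisfies
  (mu x nu)(A x B) = mu(A) * nu(B).
  mu(A) = 6.
  nu(B) = 6.
  (mu x nu)(A x B) = 6 * 6 = 36.

36


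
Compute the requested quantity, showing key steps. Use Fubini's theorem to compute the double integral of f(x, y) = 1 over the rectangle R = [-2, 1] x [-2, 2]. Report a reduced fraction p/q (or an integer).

f(x, y) is a tensor product of a function of x and a function of y, and both factors are bounded continuous (hence Lebesgue integrable) on the rectangle, so Fubini's theorem applies:
  integral_R f d(m x m) = (integral_a1^b1 1 dx) * (integral_a2^b2 1 dy).
Inner integral in x: integral_{-2}^{1} 1 dx = (1^1 - (-2)^1)/1
  = 3.
Inner integral in y: integral_{-2}^{2} 1 dy = (2^1 - (-2)^1)/1
  = 4.
Product: (3) * (4) = 12.

12


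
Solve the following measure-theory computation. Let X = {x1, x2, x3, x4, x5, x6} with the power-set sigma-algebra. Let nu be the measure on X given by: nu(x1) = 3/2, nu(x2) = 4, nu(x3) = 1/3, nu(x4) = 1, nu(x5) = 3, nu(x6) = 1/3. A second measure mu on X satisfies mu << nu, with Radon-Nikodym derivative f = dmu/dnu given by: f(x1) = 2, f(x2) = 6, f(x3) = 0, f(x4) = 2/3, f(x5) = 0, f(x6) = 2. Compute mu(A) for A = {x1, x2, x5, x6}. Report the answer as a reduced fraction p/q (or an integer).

By the defining property of the Radon-Nikodym derivative, for every measurable set A,
  mu(A) = integral_A f dnu.
Since nu is a discrete measure concentrated on the atoms of X, the integral over A reduces to the sum
  mu(A) = sum_{x in A} f(x) * nu({x}).
Computing each term:
  x1: f(x1) * nu(x1) = 2 * 3/2 = 3.
  x2: f(x2) * nu(x2) = 6 * 4 = 24.
  x5: f(x5) * nu(x5) = 0 * 3 = 0.
  x6: f(x6) * nu(x6) = 2 * 1/3 = 2/3.
Summing: mu(A) = 3 + 24 + 0 + 2/3 = 83/3.

83/3


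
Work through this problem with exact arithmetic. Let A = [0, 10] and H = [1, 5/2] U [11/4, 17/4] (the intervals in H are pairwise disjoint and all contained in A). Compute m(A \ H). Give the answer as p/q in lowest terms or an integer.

The ambient interval has length m(A) = 10 - 0 = 10.
Since the holes are disjoint and sit inside A, by finite additivity
  m(H) = sum_i (b_i - a_i), and m(A \ H) = m(A) - m(H).
Computing the hole measures:
  m(H_1) = 5/2 - 1 = 3/2.
  m(H_2) = 17/4 - 11/4 = 3/2.
Summed: m(H) = 3/2 + 3/2 = 3.
So m(A \ H) = 10 - 3 = 7.

7


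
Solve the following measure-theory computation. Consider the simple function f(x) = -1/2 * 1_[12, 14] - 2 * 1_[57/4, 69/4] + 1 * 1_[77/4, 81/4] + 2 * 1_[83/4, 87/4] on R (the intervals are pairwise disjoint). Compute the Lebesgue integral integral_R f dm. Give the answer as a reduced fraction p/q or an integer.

For a simple function f = sum_i c_i * 1_{A_i} with disjoint A_i,
  integral f dm = sum_i c_i * m(A_i).
Lengths of the A_i:
  m(A_1) = 14 - 12 = 2.
  m(A_2) = 69/4 - 57/4 = 3.
  m(A_3) = 81/4 - 77/4 = 1.
  m(A_4) = 87/4 - 83/4 = 1.
Contributions c_i * m(A_i):
  (-1/2) * (2) = -1.
  (-2) * (3) = -6.
  (1) * (1) = 1.
  (2) * (1) = 2.
Total: -1 - 6 + 1 + 2 = -4.

-4


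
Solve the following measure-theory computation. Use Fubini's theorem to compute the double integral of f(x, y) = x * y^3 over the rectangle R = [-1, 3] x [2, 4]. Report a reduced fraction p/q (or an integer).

f(x, y) is a tensor product of a function of x and a function of y, and both factors are bounded continuous (hence Lebesgue integrable) on the rectangle, so Fubini's theorem applies:
  integral_R f d(m x m) = (integral_a1^b1 x dx) * (integral_a2^b2 y^3 dy).
Inner integral in x: integral_{-1}^{3} x dx = (3^2 - (-1)^2)/2
  = 4.
Inner integral in y: integral_{2}^{4} y^3 dy = (4^4 - 2^4)/4
  = 60.
Product: (4) * (60) = 240.

240


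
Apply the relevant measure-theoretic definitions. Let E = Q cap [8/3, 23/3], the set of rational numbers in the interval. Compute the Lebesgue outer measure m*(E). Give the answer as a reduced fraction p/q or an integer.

The set Q cap [8/3, 23/3] is countable (a subset of the countable set Q). Lebesgue outer measure of any countable set is 0: each singleton {q} has m*({q}) = 0, and by countable subadditivity m*(union_k {q_k}) <= sum_k m*({q_k}) = sum_k 0 = 0. The reverse inequality m*(E) >= 0 is automatic. So m*(Q cap [8/3, 23/3]) = 0.

0


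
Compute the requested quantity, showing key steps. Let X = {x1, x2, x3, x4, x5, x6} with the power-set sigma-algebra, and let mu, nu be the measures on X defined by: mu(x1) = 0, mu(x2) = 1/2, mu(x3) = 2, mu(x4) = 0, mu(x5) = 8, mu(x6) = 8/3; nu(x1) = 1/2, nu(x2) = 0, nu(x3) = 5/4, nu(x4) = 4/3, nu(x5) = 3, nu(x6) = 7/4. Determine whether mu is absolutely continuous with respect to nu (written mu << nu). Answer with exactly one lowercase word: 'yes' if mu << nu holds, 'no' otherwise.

mu << nu means: every nu-null measurable set is also mu-null; equivalently, for every atom x, if nu({x}) = 0 then mu({x}) = 0.
Checking each atom:
  x1: nu = 1/2 > 0 -> no constraint.
  x2: nu = 0, mu = 1/2 > 0 -> violates mu << nu.
  x3: nu = 5/4 > 0 -> no constraint.
  x4: nu = 4/3 > 0 -> no constraint.
  x5: nu = 3 > 0 -> no constraint.
  x6: nu = 7/4 > 0 -> no constraint.
The atom(s) x2 violate the condition (nu = 0 but mu > 0). Therefore mu is NOT absolutely continuous w.r.t. nu.

no


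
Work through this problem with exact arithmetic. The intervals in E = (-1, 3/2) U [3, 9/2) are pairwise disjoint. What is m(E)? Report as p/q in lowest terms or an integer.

For pairwise disjoint intervals, m(union_i I_i) = sum_i m(I_i),
and m is invariant under swapping open/closed endpoints (single points have measure 0).
So m(E) = sum_i (b_i - a_i).
  I_1 has length 3/2 - (-1) = 5/2.
  I_2 has length 9/2 - 3 = 3/2.
Summing:
  m(E) = 5/2 + 3/2 = 4.

4


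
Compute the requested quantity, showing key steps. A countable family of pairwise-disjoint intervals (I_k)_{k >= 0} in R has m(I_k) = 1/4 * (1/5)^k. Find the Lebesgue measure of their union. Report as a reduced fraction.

By countable additivity of the Lebesgue measure on pairwise disjoint measurable sets,
  m(union_{k >= 0} I_k) = sum_{k >= 0} m(I_k) = sum_{k >= 0} a * r^k,
  with a = 1/4 and r = 1/5.
Since 0 < r = 1/5 < 1, the geometric series converges:
  sum_{k >= 0} a * r^k = a / (1 - r).
  = 1/4 / (1 - 1/5)
  = 1/4 / (4/5)
  = 5/16.

5/16


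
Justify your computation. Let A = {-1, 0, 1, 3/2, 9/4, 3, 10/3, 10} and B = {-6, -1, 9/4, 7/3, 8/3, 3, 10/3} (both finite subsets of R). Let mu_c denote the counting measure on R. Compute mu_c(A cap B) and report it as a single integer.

Counting measure on a finite set equals cardinality. mu_c(A cap B) = |A cap B| (elements appearing in both).
Enumerating the elements of A that also lie in B gives 4 element(s).
So mu_c(A cap B) = 4.

4


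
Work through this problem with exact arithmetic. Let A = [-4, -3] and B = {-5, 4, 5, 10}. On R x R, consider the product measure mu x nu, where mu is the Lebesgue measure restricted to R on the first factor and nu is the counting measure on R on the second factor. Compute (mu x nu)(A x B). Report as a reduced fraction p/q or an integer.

For a measurable rectangle A x B, the product measure satisfies
  (mu x nu)(A x B) = mu(A) * nu(B).
  mu(A) = 1.
  nu(B) = 4.
  (mu x nu)(A x B) = 1 * 4 = 4.

4


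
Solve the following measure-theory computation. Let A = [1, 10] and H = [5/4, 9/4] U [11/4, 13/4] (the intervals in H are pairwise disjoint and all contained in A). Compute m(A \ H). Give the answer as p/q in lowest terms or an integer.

The ambient interval has length m(A) = 10 - 1 = 9.
Since the holes are disjoint and sit inside A, by finite additivity
  m(H) = sum_i (b_i - a_i), and m(A \ H) = m(A) - m(H).
Computing the hole measures:
  m(H_1) = 9/4 - 5/4 = 1.
  m(H_2) = 13/4 - 11/4 = 1/2.
Summed: m(H) = 1 + 1/2 = 3/2.
So m(A \ H) = 9 - 3/2 = 15/2.

15/2


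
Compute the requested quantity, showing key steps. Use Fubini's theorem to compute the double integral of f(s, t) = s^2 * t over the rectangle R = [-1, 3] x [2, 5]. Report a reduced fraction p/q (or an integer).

f(s, t) is a tensor product of a function of s and a function of t, and both factors are bounded continuous (hence Lebesgue integrable) on the rectangle, so Fubini's theorem applies:
  integral_R f d(m x m) = (integral_a1^b1 s^2 ds) * (integral_a2^b2 t dt).
Inner integral in s: integral_{-1}^{3} s^2 ds = (3^3 - (-1)^3)/3
  = 28/3.
Inner integral in t: integral_{2}^{5} t dt = (5^2 - 2^2)/2
  = 21/2.
Product: (28/3) * (21/2) = 98.

98


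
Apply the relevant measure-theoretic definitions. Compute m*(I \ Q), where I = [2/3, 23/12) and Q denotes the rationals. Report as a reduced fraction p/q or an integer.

The interval I = [2/3, 23/12) has m(I) = 23/12 - 2/3 = 5/4 (endpoints are measure-zero, so open/closed/half-open agree). Write I = (I cap Q) u (I \ Q). The rationals in I are countable, so m*(I cap Q) = 0 (cover each rational by intervals whose total length is arbitrarily small). By countable subadditivity m*(I) <= m*(I cap Q) + m*(I \ Q), hence m*(I \ Q) >= m(I) = 5/4. The reverse inequality m*(I \ Q) <= m*(I) = 5/4 is trivial since (I \ Q) is a subset of I. Therefore m*(I \ Q) = 5/4.

5/4


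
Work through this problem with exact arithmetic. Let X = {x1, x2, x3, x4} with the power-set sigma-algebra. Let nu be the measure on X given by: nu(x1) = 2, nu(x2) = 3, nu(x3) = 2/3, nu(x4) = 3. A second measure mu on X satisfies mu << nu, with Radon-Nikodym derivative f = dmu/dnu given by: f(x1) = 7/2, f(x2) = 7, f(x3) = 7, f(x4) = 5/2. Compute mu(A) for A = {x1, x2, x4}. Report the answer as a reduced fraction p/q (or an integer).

By the defining property of the Radon-Nikodym derivative, for every measurable set A,
  mu(A) = integral_A f dnu.
Since nu is a discrete measure concentrated on the atoms of X, the integral over A reduces to the sum
  mu(A) = sum_{x in A} f(x) * nu({x}).
Computing each term:
  x1: f(x1) * nu(x1) = 7/2 * 2 = 7.
  x2: f(x2) * nu(x2) = 7 * 3 = 21.
  x4: f(x4) * nu(x4) = 5/2 * 3 = 15/2.
Summing: mu(A) = 7 + 21 + 15/2 = 71/2.

71/2


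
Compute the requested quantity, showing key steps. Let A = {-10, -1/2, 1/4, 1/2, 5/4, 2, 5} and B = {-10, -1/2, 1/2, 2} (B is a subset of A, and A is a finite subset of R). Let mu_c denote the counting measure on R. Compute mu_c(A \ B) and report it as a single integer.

Counting measure assigns mu_c(E) = |E| (number of elements) when E is finite. For B subset A, A \ B is the set of elements of A not in B, so |A \ B| = |A| - |B|.
|A| = 7, |B| = 4, so mu_c(A \ B) = 7 - 4 = 3.

3


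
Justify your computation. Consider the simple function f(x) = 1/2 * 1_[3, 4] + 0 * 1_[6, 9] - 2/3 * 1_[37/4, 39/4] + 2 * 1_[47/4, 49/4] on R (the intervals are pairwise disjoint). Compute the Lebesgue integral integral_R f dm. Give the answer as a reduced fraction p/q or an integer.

For a simple function f = sum_i c_i * 1_{A_i} with disjoint A_i,
  integral f dm = sum_i c_i * m(A_i).
Lengths of the A_i:
  m(A_1) = 4 - 3 = 1.
  m(A_2) = 9 - 6 = 3.
  m(A_3) = 39/4 - 37/4 = 1/2.
  m(A_4) = 49/4 - 47/4 = 1/2.
Contributions c_i * m(A_i):
  (1/2) * (1) = 1/2.
  (0) * (3) = 0.
  (-2/3) * (1/2) = -1/3.
  (2) * (1/2) = 1.
Total: 1/2 + 0 - 1/3 + 1 = 7/6.

7/6


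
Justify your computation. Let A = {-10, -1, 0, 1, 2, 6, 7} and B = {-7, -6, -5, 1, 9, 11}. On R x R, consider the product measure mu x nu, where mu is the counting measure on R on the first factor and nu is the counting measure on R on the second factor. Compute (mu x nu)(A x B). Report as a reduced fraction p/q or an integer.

For a measurable rectangle A x B, the product measure satisfies
  (mu x nu)(A x B) = mu(A) * nu(B).
  mu(A) = 7.
  nu(B) = 6.
  (mu x nu)(A x B) = 7 * 6 = 42.

42


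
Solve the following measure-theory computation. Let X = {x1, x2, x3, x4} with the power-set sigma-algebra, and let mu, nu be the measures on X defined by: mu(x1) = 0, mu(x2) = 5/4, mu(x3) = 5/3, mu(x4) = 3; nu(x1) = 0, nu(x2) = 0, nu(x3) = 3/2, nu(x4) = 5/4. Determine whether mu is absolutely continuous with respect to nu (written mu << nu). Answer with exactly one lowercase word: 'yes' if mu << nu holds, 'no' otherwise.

mu << nu means: every nu-null measurable set is also mu-null; equivalently, for every atom x, if nu({x}) = 0 then mu({x}) = 0.
Checking each atom:
  x1: nu = 0, mu = 0 -> consistent with mu << nu.
  x2: nu = 0, mu = 5/4 > 0 -> violates mu << nu.
  x3: nu = 3/2 > 0 -> no constraint.
  x4: nu = 5/4 > 0 -> no constraint.
The atom(s) x2 violate the condition (nu = 0 but mu > 0). Therefore mu is NOT absolutely continuous w.r.t. nu.

no


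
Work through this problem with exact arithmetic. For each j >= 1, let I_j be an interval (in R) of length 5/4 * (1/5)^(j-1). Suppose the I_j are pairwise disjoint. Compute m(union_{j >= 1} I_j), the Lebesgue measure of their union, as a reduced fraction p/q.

By countable additivity of the Lebesgue measure on pairwise disjoint measurable sets,
  m(union_{j >= 1} I_j) = sum_{j >= 1} m(I_j) = sum_{j >= 1} a * r^(j-1),
  with a = 5/4 and r = 1/5.
Since 0 < r = 1/5 < 1, the geometric series converges:
  sum_{j >= 1} a * r^(j-1) = a / (1 - r).
  = 5/4 / (1 - 1/5)
  = 5/4 / (4/5)
  = 25/16.

25/16


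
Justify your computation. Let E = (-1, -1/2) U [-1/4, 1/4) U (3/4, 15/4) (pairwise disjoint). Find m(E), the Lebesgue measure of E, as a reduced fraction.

For pairwise disjoint intervals, m(union_i I_i) = sum_i m(I_i),
and m is invariant under swapping open/closed endpoints (single points have measure 0).
So m(E) = sum_i (b_i - a_i).
  I_1 has length -1/2 - (-1) = 1/2.
  I_2 has length 1/4 - (-1/4) = 1/2.
  I_3 has length 15/4 - 3/4 = 3.
Summing:
  m(E) = 1/2 + 1/2 + 3 = 4.

4


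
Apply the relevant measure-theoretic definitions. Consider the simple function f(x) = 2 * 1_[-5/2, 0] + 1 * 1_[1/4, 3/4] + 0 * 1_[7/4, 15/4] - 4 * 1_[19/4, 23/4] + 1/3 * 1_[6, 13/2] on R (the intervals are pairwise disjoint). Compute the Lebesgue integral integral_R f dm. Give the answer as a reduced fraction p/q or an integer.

For a simple function f = sum_i c_i * 1_{A_i} with disjoint A_i,
  integral f dm = sum_i c_i * m(A_i).
Lengths of the A_i:
  m(A_1) = 0 - (-5/2) = 5/2.
  m(A_2) = 3/4 - 1/4 = 1/2.
  m(A_3) = 15/4 - 7/4 = 2.
  m(A_4) = 23/4 - 19/4 = 1.
  m(A_5) = 13/2 - 6 = 1/2.
Contributions c_i * m(A_i):
  (2) * (5/2) = 5.
  (1) * (1/2) = 1/2.
  (0) * (2) = 0.
  (-4) * (1) = -4.
  (1/3) * (1/2) = 1/6.
Total: 5 + 1/2 + 0 - 4 + 1/6 = 5/3.

5/3


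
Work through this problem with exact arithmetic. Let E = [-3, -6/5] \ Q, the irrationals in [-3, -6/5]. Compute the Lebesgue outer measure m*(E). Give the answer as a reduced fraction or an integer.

The interval I = [-3, -6/5] has m(I) = -6/5 - (-3) = 9/5 (endpoints are measure-zero, so open/closed/half-open agree). Write I = (I cap Q) u (I \ Q). The rationals in I are countable, so m*(I cap Q) = 0 (cover each rational by intervals whose total length is arbitrarily small). By countable subadditivity m*(I) <= m*(I cap Q) + m*(I \ Q), hence m*(I \ Q) >= m(I) = 9/5. The reverse inequality m*(I \ Q) <= m*(I) = 9/5 is trivial since (I \ Q) is a subset of I. Therefore m*(I \ Q) = 9/5.

9/5


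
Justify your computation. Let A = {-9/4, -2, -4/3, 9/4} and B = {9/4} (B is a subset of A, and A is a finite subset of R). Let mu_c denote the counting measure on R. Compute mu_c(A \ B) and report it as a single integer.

Counting measure assigns mu_c(E) = |E| (number of elements) when E is finite. For B subset A, A \ B is the set of elements of A not in B, so |A \ B| = |A| - |B|.
|A| = 4, |B| = 1, so mu_c(A \ B) = 4 - 1 = 3.

3


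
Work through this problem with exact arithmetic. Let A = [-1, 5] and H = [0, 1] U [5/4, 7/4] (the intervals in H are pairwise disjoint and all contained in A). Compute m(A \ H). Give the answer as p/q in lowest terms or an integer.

The ambient interval has length m(A) = 5 - (-1) = 6.
Since the holes are disjoint and sit inside A, by finite additivity
  m(H) = sum_i (b_i - a_i), and m(A \ H) = m(A) - m(H).
Computing the hole measures:
  m(H_1) = 1 - 0 = 1.
  m(H_2) = 7/4 - 5/4 = 1/2.
Summed: m(H) = 1 + 1/2 = 3/2.
So m(A \ H) = 6 - 3/2 = 9/2.

9/2


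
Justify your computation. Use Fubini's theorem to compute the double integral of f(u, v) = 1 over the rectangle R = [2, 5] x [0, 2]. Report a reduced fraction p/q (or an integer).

f(u, v) is a tensor product of a function of u and a function of v, and both factors are bounded continuous (hence Lebesgue integrable) on the rectangle, so Fubini's theorem applies:
  integral_R f d(m x m) = (integral_a1^b1 1 du) * (integral_a2^b2 1 dv).
Inner integral in u: integral_{2}^{5} 1 du = (5^1 - 2^1)/1
  = 3.
Inner integral in v: integral_{0}^{2} 1 dv = (2^1 - 0^1)/1
  = 2.
Product: (3) * (2) = 6.

6


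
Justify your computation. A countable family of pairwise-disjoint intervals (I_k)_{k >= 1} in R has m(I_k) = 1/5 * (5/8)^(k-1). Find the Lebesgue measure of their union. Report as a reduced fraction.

By countable additivity of the Lebesgue measure on pairwise disjoint measurable sets,
  m(union_{k >= 1} I_k) = sum_{k >= 1} m(I_k) = sum_{k >= 1} a * r^(k-1),
  with a = 1/5 and r = 5/8.
Since 0 < r = 5/8 < 1, the geometric series converges:
  sum_{k >= 1} a * r^(k-1) = a / (1 - r).
  = 1/5 / (1 - 5/8)
  = 1/5 / (3/8)
  = 8/15.

8/15


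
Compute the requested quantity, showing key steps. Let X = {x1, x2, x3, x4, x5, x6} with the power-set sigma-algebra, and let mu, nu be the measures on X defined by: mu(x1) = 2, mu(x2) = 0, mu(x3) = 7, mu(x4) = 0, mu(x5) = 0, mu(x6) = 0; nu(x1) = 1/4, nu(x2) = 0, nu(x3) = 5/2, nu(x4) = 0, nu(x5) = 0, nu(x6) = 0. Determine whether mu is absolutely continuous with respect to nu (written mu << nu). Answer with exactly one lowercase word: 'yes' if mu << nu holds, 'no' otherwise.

mu << nu means: every nu-null measurable set is also mu-null; equivalently, for every atom x, if nu({x}) = 0 then mu({x}) = 0.
Checking each atom:
  x1: nu = 1/4 > 0 -> no constraint.
  x2: nu = 0, mu = 0 -> consistent with mu << nu.
  x3: nu = 5/2 > 0 -> no constraint.
  x4: nu = 0, mu = 0 -> consistent with mu << nu.
  x5: nu = 0, mu = 0 -> consistent with mu << nu.
  x6: nu = 0, mu = 0 -> consistent with mu << nu.
No atom violates the condition. Therefore mu << nu.

yes


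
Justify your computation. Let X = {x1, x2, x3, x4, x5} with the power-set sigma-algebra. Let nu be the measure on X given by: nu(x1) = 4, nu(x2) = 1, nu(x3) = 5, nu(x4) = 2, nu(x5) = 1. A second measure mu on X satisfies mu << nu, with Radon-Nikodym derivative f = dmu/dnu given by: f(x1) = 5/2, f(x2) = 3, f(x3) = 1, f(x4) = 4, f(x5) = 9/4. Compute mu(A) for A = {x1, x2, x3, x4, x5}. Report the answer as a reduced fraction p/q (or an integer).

By the defining property of the Radon-Nikodym derivative, for every measurable set A,
  mu(A) = integral_A f dnu.
Since nu is a discrete measure concentrated on the atoms of X, the integral over A reduces to the sum
  mu(A) = sum_{x in A} f(x) * nu({x}).
Computing each term:
  x1: f(x1) * nu(x1) = 5/2 * 4 = 10.
  x2: f(x2) * nu(x2) = 3 * 1 = 3.
  x3: f(x3) * nu(x3) = 1 * 5 = 5.
  x4: f(x4) * nu(x4) = 4 * 2 = 8.
  x5: f(x5) * nu(x5) = 9/4 * 1 = 9/4.
Summing: mu(A) = 10 + 3 + 5 + 8 + 9/4 = 113/4.

113/4


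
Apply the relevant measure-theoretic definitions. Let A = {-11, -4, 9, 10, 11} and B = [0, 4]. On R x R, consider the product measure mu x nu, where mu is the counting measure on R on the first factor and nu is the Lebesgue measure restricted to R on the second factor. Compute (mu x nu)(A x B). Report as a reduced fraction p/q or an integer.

For a measurable rectangle A x B, the product measure satisfies
  (mu x nu)(A x B) = mu(A) * nu(B).
  mu(A) = 5.
  nu(B) = 4.
  (mu x nu)(A x B) = 5 * 4 = 20.

20


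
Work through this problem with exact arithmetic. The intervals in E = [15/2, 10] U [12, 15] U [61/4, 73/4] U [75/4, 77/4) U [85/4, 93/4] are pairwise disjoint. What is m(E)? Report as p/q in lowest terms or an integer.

For pairwise disjoint intervals, m(union_i I_i) = sum_i m(I_i),
and m is invariant under swapping open/closed endpoints (single points have measure 0).
So m(E) = sum_i (b_i - a_i).
  I_1 has length 10 - 15/2 = 5/2.
  I_2 has length 15 - 12 = 3.
  I_3 has length 73/4 - 61/4 = 3.
  I_4 has length 77/4 - 75/4 = 1/2.
  I_5 has length 93/4 - 85/4 = 2.
Summing:
  m(E) = 5/2 + 3 + 3 + 1/2 + 2 = 11.

11


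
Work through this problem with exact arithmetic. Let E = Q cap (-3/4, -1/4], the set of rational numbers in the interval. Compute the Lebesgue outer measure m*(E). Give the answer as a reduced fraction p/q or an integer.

The set Q cap (-3/4, -1/4] is countable (a subset of the countable set Q). Lebesgue outer measure of any countable set is 0: each singleton {q} has m*({q}) = 0, and by countable subadditivity m*(union_k {q_k}) <= sum_k m*({q_k}) = sum_k 0 = 0. The reverse inequality m*(E) >= 0 is automatic. So m*(Q cap (-3/4, -1/4]) = 0.

0


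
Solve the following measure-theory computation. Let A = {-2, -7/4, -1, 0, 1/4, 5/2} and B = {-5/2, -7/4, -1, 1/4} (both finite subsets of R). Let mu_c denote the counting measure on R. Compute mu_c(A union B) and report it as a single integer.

Counting measure on a finite set equals cardinality. By inclusion-exclusion, |A union B| = |A| + |B| - |A cap B|.
|A| = 6, |B| = 4, |A cap B| = 3.
So mu_c(A union B) = 6 + 4 - 3 = 7.

7


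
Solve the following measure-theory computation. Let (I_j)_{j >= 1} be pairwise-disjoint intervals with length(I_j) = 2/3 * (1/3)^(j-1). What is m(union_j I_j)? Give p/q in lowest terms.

By countable additivity of the Lebesgue measure on pairwise disjoint measurable sets,
  m(union_{j >= 1} I_j) = sum_{j >= 1} m(I_j) = sum_{j >= 1} a * r^(j-1),
  with a = 2/3 and r = 1/3.
Since 0 < r = 1/3 < 1, the geometric series converges:
  sum_{j >= 1} a * r^(j-1) = a / (1 - r).
  = 2/3 / (1 - 1/3)
  = 2/3 / (2/3)
  = 1.

1


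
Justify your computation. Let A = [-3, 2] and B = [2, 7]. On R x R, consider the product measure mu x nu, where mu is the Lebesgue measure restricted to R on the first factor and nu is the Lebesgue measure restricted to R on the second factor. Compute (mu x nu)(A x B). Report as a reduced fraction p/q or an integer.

For a measurable rectangle A x B, the product measure satisfies
  (mu x nu)(A x B) = mu(A) * nu(B).
  mu(A) = 5.
  nu(B) = 5.
  (mu x nu)(A x B) = 5 * 5 = 25.

25


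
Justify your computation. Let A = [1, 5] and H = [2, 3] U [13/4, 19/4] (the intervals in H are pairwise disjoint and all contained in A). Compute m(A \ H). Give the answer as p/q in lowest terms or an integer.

The ambient interval has length m(A) = 5 - 1 = 4.
Since the holes are disjoint and sit inside A, by finite additivity
  m(H) = sum_i (b_i - a_i), and m(A \ H) = m(A) - m(H).
Computing the hole measures:
  m(H_1) = 3 - 2 = 1.
  m(H_2) = 19/4 - 13/4 = 3/2.
Summed: m(H) = 1 + 3/2 = 5/2.
So m(A \ H) = 4 - 5/2 = 3/2.

3/2


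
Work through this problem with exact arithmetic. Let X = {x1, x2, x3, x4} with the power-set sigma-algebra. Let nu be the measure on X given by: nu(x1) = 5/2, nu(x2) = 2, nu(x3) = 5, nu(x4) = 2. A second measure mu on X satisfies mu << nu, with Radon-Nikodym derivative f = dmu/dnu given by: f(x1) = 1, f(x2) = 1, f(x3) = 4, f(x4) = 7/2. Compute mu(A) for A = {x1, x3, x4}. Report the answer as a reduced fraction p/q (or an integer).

By the defining property of the Radon-Nikodym derivative, for every measurable set A,
  mu(A) = integral_A f dnu.
Since nu is a discrete measure concentrated on the atoms of X, the integral over A reduces to the sum
  mu(A) = sum_{x in A} f(x) * nu({x}).
Computing each term:
  x1: f(x1) * nu(x1) = 1 * 5/2 = 5/2.
  x3: f(x3) * nu(x3) = 4 * 5 = 20.
  x4: f(x4) * nu(x4) = 7/2 * 2 = 7.
Summing: mu(A) = 5/2 + 20 + 7 = 59/2.

59/2


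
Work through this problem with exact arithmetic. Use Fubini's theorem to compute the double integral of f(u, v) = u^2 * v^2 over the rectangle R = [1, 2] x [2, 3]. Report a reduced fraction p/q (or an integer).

f(u, v) is a tensor product of a function of u and a function of v, and both factors are bounded continuous (hence Lebesgue integrable) on the rectangle, so Fubini's theorem applies:
  integral_R f d(m x m) = (integral_a1^b1 u^2 du) * (integral_a2^b2 v^2 dv).
Inner integral in u: integral_{1}^{2} u^2 du = (2^3 - 1^3)/3
  = 7/3.
Inner integral in v: integral_{2}^{3} v^2 dv = (3^3 - 2^3)/3
  = 19/3.
Product: (7/3) * (19/3) = 133/9.

133/9


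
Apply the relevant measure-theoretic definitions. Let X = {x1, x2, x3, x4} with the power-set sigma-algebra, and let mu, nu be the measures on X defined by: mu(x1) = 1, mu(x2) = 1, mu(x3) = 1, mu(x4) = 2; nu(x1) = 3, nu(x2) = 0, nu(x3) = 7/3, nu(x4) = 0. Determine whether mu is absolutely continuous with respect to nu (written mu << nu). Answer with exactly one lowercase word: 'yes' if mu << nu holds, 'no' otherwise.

mu << nu means: every nu-null measurable set is also mu-null; equivalently, for every atom x, if nu({x}) = 0 then mu({x}) = 0.
Checking each atom:
  x1: nu = 3 > 0 -> no constraint.
  x2: nu = 0, mu = 1 > 0 -> violates mu << nu.
  x3: nu = 7/3 > 0 -> no constraint.
  x4: nu = 0, mu = 2 > 0 -> violates mu << nu.
The atom(s) x2, x4 violate the condition (nu = 0 but mu > 0). Therefore mu is NOT absolutely continuous w.r.t. nu.

no


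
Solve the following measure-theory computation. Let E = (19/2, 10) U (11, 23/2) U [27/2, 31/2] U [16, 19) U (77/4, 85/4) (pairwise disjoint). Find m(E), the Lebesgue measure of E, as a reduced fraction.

For pairwise disjoint intervals, m(union_i I_i) = sum_i m(I_i),
and m is invariant under swapping open/closed endpoints (single points have measure 0).
So m(E) = sum_i (b_i - a_i).
  I_1 has length 10 - 19/2 = 1/2.
  I_2 has length 23/2 - 11 = 1/2.
  I_3 has length 31/2 - 27/2 = 2.
  I_4 has length 19 - 16 = 3.
  I_5 has length 85/4 - 77/4 = 2.
Summing:
  m(E) = 1/2 + 1/2 + 2 + 3 + 2 = 8.

8


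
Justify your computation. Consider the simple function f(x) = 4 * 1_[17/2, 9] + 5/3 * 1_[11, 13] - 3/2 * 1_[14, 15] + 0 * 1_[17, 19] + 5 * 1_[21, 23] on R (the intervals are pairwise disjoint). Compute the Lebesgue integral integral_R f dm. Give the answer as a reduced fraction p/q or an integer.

For a simple function f = sum_i c_i * 1_{A_i} with disjoint A_i,
  integral f dm = sum_i c_i * m(A_i).
Lengths of the A_i:
  m(A_1) = 9 - 17/2 = 1/2.
  m(A_2) = 13 - 11 = 2.
  m(A_3) = 15 - 14 = 1.
  m(A_4) = 19 - 17 = 2.
  m(A_5) = 23 - 21 = 2.
Contributions c_i * m(A_i):
  (4) * (1/2) = 2.
  (5/3) * (2) = 10/3.
  (-3/2) * (1) = -3/2.
  (0) * (2) = 0.
  (5) * (2) = 10.
Total: 2 + 10/3 - 3/2 + 0 + 10 = 83/6.

83/6
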